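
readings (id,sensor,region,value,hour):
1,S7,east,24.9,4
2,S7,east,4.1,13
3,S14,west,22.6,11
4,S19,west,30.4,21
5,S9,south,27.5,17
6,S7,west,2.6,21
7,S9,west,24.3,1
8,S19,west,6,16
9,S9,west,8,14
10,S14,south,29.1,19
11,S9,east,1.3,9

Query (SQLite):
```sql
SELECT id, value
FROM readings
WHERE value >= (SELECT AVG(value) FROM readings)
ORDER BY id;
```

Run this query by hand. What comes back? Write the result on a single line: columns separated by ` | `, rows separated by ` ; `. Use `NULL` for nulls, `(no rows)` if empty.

1 | 24.9 ; 3 | 22.6 ; 4 | 30.4 ; 5 | 27.5 ; 7 | 24.3 ; 10 | 29.1

Scalar subquery: AVG(value) over all readings rows = 16.436364 (≈; comparison uses full precision).
Keep rows where value >= that value.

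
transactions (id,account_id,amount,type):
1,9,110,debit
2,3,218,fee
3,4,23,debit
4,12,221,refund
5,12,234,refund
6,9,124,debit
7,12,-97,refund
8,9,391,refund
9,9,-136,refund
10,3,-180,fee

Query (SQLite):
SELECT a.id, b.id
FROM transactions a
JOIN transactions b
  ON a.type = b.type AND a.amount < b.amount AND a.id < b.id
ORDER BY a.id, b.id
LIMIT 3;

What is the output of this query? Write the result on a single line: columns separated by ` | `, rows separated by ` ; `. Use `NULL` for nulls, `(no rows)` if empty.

1 | 6 ; 3 | 6 ; 4 | 5

Pairs (a,b) with same type, a.amount < b.amount, a.id < b.id.
type groups: debit:{1,3,6} fee:{2,10} refund:{4,5,7,8,9}
Ordered by (a.id, b.id); first 3.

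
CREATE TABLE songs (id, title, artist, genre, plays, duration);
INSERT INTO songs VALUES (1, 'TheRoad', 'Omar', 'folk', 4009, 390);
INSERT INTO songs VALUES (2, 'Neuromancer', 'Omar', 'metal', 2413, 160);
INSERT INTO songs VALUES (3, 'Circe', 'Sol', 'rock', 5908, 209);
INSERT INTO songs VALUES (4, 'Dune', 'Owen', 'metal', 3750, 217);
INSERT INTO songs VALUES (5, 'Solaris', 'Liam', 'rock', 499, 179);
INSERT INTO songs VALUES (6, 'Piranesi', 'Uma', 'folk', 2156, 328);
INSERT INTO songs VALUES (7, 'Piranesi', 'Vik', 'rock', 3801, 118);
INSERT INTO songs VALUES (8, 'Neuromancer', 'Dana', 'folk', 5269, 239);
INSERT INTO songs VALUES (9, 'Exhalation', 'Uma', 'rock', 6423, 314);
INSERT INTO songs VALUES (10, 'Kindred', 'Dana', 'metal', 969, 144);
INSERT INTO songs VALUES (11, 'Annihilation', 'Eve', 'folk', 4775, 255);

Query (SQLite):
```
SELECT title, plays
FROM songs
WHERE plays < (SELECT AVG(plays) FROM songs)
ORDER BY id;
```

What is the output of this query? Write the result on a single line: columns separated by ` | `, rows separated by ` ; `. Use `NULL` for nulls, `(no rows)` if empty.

Scalar subquery: AVG(plays) over all songs rows = 3633.818182 (≈; comparison uses full precision).
Keep rows where plays < that value.

Neuromancer | 2413 ; Solaris | 499 ; Piranesi | 2156 ; Kindred | 969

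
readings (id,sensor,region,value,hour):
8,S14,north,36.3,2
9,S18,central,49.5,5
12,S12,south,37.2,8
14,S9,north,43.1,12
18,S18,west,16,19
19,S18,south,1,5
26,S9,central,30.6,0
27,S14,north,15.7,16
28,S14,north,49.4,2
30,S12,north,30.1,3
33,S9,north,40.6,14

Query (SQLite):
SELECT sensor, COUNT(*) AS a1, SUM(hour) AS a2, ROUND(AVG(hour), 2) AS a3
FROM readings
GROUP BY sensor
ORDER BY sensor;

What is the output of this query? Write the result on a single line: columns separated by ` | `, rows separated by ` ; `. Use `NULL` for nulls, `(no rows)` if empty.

Group readings by sensor.
Per group compute: COUNT(*), SUM(hour), ROUND(AVG(hour), 2).
  S12: ids {12, 30} → COUNT(*)=2, SUM(hour)=11, ROUND(AVG(hour), 2)=5.5
  S14: ids {8, 27, 28} → COUNT(*)=3, SUM(hour)=20, ROUND(AVG(hour), 2)=6.67
  S18: ids {9, 18, 19} → COUNT(*)=3, SUM(hour)=29, ROUND(AVG(hour), 2)=9.67
  S9: ids {14, 26, 33} → COUNT(*)=3, SUM(hour)=26, ROUND(AVG(hour), 2)=8.67

S12 | 2 | 11 | 5.5 ; S14 | 3 | 20 | 6.67 ; S18 | 3 | 29 | 9.67 ; S9 | 3 | 26 | 8.67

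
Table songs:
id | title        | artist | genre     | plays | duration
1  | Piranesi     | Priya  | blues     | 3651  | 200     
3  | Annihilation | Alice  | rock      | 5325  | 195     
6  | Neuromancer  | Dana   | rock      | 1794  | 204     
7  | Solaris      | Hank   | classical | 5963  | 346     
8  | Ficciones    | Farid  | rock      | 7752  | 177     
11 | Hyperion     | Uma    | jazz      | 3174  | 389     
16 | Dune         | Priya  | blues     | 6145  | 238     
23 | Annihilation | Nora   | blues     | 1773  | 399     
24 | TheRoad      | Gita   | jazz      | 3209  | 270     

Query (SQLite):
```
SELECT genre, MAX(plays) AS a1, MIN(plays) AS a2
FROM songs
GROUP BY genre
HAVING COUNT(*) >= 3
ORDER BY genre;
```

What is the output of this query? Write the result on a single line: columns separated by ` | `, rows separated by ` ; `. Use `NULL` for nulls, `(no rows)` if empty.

Group songs by genre.
Per group compute: MAX(plays), MIN(plays).
HAVING: drop groups with fewer than 3 rows.
  blues: ids {1, 16, 23} → MAX(plays)=6145, MIN(plays)=1773
  classical: ids {7} → MAX(plays)=5963, MIN(plays)=5963
  jazz: ids {11, 24} → MAX(plays)=3209, MIN(plays)=3174
  rock: ids {3, 6, 8} → MAX(plays)=7752, MIN(plays)=1794

blues | 6145 | 1773 ; rock | 7752 | 1794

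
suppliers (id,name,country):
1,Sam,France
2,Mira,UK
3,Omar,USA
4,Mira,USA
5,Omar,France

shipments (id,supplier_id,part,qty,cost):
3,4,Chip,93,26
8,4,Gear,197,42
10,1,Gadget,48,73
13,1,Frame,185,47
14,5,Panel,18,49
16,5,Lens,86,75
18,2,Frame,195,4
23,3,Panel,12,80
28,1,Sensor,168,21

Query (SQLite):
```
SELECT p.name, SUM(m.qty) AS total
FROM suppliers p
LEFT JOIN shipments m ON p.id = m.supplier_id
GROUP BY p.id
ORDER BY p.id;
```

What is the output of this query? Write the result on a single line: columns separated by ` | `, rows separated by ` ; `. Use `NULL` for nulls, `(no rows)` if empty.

LEFT JOIN keeps every suppliers row; unmatched ones get NULL for shipments columns.
Group by suppliers.id and compute SUM(m.qty). SUM over an all-NULL group is NULL.
  1: ids {10, 13, 28} → SUM(m.qty)=401
  2: ids {18} → SUM(m.qty)=195
  3: ids {23} → SUM(m.qty)=12
  4: ids {3, 8} → SUM(m.qty)=290
  5: ids {14, 16} → SUM(m.qty)=104

Sam | 401 ; Mira | 195 ; Omar | 12 ; Mira | 290 ; Omar | 104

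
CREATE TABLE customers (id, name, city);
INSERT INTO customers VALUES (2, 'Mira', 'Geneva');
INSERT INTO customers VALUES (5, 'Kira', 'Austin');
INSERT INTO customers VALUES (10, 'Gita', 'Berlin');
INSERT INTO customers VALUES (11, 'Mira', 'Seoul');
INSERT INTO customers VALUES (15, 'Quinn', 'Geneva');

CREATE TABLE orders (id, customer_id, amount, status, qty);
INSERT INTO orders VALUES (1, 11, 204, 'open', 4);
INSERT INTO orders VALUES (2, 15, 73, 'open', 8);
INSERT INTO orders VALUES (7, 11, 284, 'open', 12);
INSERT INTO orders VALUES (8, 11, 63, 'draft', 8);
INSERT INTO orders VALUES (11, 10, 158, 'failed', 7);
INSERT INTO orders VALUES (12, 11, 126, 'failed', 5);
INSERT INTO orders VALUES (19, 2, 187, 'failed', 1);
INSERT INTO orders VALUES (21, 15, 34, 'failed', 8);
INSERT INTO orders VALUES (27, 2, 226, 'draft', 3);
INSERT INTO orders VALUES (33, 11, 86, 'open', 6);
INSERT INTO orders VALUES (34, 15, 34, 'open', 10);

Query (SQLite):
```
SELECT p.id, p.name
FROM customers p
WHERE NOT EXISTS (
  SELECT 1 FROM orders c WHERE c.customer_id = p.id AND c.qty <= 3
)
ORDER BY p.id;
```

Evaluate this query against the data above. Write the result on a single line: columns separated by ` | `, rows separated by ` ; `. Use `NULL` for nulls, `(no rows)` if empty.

For each customers row, check whether any orders with matching customer_id has qty <= 3.
Keep rows where that is false.

5 | Kira ; 10 | Gita ; 11 | Mira ; 15 | Quinn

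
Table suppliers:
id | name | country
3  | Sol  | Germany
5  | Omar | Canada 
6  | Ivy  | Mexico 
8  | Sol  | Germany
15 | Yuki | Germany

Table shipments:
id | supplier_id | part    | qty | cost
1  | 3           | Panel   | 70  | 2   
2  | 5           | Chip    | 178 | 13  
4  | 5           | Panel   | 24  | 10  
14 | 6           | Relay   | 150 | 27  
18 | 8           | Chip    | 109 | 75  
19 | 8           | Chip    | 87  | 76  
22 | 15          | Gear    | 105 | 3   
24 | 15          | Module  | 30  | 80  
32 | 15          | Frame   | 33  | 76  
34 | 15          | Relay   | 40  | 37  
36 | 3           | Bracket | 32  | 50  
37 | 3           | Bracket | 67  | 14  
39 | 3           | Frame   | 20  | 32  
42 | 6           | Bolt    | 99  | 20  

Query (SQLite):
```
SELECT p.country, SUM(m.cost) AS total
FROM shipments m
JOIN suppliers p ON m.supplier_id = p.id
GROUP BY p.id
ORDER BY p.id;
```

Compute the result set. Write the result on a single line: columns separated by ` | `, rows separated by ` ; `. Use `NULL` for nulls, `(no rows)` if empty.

Join each shipments row to its suppliers via supplier_id.
Group joined rows by suppliers.id; compute SUM(m.cost) per group.
  3: ids {1, 36, 37, 39} → SUM(m.cost)=98
  5: ids {2, 4} → SUM(m.cost)=23
  6: ids {14, 42} → SUM(m.cost)=47
  8: ids {18, 19} → SUM(m.cost)=151
  15: ids {22, 24, 32, 34} → SUM(m.cost)=196

Germany | 98 ; Canada | 23 ; Mexico | 47 ; Germany | 151 ; Germany | 196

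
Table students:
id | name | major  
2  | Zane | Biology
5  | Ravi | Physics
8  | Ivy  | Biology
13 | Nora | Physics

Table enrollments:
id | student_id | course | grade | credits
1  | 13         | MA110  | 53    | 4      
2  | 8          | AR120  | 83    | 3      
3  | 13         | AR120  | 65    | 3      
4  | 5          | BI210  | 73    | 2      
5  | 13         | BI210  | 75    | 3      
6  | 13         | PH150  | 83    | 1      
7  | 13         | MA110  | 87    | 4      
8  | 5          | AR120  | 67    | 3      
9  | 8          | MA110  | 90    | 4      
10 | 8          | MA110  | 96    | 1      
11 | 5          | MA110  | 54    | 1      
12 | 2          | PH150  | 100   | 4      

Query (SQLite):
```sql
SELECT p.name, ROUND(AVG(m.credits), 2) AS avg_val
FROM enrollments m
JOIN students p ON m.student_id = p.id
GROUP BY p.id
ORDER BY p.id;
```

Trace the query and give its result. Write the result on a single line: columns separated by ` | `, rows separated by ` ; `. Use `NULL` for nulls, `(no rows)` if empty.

Zane | 4 ; Ravi | 2 ; Ivy | 2.67 ; Nora | 3

Join each enrollments row to its students via student_id.
Group joined rows by students.id; compute ROUND(AVG(m.credits), 2) per group.
  2: ids {12} → ROUND(AVG(m.credits), 2)=4
  5: ids {4, 8, 11} → ROUND(AVG(m.credits), 2)=2
  8: ids {2, 9, 10} → ROUND(AVG(m.credits), 2)=2.67
  13: ids {1, 3, 5, 6, 7} → ROUND(AVG(m.credits), 2)=3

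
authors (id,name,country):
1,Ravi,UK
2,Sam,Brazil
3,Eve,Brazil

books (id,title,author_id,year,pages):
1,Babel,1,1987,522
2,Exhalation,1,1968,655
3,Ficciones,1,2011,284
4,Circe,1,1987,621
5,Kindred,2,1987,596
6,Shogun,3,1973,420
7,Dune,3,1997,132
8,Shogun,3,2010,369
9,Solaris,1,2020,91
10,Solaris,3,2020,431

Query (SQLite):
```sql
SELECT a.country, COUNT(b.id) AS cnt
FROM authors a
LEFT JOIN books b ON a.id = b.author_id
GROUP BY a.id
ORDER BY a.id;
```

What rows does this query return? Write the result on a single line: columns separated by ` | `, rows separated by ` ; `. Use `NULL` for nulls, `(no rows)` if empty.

UK | 5 ; Brazil | 1 ; Brazil | 4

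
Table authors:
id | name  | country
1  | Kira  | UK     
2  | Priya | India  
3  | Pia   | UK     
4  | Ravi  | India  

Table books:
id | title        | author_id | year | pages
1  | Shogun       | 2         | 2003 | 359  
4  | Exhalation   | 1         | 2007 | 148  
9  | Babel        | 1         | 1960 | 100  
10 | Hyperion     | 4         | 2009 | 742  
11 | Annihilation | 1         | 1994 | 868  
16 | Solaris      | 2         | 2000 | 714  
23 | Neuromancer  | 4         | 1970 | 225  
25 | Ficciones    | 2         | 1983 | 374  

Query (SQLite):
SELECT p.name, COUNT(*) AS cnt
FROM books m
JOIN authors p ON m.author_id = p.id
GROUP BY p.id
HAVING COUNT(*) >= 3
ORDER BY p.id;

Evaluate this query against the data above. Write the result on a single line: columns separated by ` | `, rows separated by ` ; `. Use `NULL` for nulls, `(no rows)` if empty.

Kira | 3 ; Priya | 3

Join each books row to its authors via author_id.
Group joined rows by authors.id; compute COUNT(*) per group.
HAVING: keep groups with count ≥ 3.
  1: ids {4, 9, 11} → COUNT(*)=3
  2: ids {1, 16, 25} → COUNT(*)=3
  4: ids {10, 23} → COUNT(*)=2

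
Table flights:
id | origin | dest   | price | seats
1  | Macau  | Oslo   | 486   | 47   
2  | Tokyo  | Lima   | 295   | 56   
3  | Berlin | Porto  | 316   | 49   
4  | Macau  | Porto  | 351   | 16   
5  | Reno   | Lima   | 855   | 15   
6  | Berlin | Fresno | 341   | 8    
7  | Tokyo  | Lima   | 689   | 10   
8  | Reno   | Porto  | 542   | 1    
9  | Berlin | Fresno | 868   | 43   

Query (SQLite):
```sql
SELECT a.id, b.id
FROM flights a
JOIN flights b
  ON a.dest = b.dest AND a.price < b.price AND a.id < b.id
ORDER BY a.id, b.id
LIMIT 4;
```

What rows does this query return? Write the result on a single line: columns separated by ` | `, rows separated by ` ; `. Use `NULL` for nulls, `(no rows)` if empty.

Pairs (a,b) with same dest, a.price < b.price, a.id < b.id.
dest groups: Fresno:{6,9} Lima:{2,5,7} Oslo:{1} Porto:{3,4,8}
Ordered by (a.id, b.id); first 4.

2 | 5 ; 2 | 7 ; 3 | 4 ; 3 | 8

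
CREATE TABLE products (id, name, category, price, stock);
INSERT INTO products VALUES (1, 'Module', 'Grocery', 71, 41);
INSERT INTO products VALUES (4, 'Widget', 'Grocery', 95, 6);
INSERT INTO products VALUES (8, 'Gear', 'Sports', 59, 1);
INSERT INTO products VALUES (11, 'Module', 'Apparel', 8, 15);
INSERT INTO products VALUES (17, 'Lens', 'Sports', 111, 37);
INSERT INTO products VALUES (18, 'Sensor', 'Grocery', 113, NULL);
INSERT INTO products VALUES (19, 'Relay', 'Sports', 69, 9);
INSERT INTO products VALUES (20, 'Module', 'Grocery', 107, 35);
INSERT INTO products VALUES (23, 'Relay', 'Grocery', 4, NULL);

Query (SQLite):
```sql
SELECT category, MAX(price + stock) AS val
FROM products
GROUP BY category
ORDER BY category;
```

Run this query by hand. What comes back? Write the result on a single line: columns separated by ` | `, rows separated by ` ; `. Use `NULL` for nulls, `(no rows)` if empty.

Apparel | 23 ; Grocery | 142 ; Sports | 148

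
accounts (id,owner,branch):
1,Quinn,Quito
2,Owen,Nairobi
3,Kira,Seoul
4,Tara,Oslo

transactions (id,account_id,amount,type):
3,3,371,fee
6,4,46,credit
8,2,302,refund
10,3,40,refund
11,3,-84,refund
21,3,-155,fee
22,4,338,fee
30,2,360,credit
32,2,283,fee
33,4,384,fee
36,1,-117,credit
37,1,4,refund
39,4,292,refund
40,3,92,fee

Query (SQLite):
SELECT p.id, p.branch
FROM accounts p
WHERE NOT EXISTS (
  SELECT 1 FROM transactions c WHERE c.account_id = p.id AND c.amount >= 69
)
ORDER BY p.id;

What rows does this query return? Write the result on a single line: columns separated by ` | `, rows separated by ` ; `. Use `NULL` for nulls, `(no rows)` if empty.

1 | Quito

For each accounts row, check whether any transactions with matching account_id has amount >= 69.
Keep rows where that is false.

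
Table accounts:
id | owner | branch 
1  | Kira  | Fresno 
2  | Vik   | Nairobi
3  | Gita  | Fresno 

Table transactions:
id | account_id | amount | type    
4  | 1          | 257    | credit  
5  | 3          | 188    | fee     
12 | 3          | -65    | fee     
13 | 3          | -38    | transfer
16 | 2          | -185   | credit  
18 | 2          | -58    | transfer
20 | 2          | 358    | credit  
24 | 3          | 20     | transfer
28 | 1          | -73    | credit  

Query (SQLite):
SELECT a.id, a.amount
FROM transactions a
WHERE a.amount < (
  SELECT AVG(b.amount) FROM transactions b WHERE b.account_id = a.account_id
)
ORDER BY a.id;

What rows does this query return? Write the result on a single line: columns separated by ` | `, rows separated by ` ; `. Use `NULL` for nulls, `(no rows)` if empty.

12 | -65 ; 13 | -38 ; 16 | -185 ; 18 | -58 ; 24 | 20 ; 28 | -73

For each transactions row a, compute AVG(amount) over rows sharing a.account_id.
Keep row a if a.amount < that per-group AVG.
  account_id=1: AVG(amount) = 92.0
  account_id=2: AVG(amount) = 38.333333
  account_id=3: AVG(amount) = 26.25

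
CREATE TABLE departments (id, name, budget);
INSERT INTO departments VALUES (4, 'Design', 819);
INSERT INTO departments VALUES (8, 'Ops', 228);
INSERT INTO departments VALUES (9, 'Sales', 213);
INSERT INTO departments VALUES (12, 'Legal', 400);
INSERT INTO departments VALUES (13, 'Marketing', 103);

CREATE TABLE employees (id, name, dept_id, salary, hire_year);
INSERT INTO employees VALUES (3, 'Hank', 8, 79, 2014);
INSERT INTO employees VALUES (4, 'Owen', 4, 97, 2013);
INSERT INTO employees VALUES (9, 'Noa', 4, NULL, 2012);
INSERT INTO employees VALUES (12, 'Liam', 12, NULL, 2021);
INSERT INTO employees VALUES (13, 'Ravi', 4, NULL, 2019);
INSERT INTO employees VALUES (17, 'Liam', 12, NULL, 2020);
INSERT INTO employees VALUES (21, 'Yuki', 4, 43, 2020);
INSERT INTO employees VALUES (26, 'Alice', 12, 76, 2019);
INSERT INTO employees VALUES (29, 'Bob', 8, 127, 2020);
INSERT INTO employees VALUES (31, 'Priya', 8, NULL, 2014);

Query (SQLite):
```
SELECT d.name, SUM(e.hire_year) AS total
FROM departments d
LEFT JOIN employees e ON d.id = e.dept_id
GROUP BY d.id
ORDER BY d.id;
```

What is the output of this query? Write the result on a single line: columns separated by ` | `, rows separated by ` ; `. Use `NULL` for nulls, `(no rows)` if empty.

Design | 8064 ; Ops | 6048 ; Sales | NULL ; Legal | 6060 ; Marketing | NULL

LEFT JOIN keeps every departments row; unmatched ones get NULL for employees columns.
Group by departments.id and compute SUM(e.hire_year). SUM over an all-NULL group is NULL.
  4: ids {4, 9, 13, 21} → SUM(e.hire_year)=8064
  8: ids {3, 29, 31} → SUM(e.hire_year)=6048
  9: ids {—} → SUM(e.hire_year)=NULL
  12: ids {12, 17, 26} → SUM(e.hire_year)=6060
  13: ids {—} → SUM(e.hire_year)=NULL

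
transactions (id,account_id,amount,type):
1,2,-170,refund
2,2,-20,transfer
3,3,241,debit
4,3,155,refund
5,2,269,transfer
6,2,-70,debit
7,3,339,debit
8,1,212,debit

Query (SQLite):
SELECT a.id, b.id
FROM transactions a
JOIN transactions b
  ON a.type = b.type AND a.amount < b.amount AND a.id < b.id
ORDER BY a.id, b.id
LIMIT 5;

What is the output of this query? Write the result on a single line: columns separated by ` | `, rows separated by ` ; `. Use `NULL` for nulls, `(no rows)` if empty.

Pairs (a,b) with same type, a.amount < b.amount, a.id < b.id.
type groups: debit:{3,6,7,8} refund:{1,4} transfer:{2,5}
Ordered by (a.id, b.id); first 5.

1 | 4 ; 2 | 5 ; 3 | 7 ; 6 | 7 ; 6 | 8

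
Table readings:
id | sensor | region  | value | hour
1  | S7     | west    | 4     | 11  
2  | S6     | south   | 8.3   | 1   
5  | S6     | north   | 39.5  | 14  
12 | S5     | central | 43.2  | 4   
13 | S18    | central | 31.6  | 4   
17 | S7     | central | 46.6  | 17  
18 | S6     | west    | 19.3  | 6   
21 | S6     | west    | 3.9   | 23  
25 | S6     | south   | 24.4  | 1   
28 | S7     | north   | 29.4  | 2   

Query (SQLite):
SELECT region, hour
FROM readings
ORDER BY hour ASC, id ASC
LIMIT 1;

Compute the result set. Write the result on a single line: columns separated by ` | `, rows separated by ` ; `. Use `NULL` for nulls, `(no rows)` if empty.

Sort by hour asc, tiebreak id asc: (1, id=2), (1, id=25), (2, id=28), (4, id=12) …. Take first 1.

south | 1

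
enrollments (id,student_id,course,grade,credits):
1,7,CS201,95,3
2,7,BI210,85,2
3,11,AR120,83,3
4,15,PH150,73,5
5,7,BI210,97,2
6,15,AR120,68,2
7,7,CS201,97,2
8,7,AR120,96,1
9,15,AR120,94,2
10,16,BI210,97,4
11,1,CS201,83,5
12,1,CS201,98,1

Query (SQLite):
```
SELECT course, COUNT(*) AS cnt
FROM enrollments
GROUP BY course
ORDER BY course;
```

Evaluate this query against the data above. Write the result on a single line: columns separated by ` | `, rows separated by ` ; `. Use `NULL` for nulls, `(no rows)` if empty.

AR120 | 4 ; BI210 | 3 ; CS201 | 4 ; PH150 | 1

Partition enrollments by course; compute COUNT(*) within each group.
  AR120: ids {3, 6, 8, 9} → COUNT(*)=4
  BI210: ids {2, 5, 10} → COUNT(*)=3
  CS201: ids {1, 7, 11, 12} → COUNT(*)=4
  PH150: ids {4} → COUNT(*)=1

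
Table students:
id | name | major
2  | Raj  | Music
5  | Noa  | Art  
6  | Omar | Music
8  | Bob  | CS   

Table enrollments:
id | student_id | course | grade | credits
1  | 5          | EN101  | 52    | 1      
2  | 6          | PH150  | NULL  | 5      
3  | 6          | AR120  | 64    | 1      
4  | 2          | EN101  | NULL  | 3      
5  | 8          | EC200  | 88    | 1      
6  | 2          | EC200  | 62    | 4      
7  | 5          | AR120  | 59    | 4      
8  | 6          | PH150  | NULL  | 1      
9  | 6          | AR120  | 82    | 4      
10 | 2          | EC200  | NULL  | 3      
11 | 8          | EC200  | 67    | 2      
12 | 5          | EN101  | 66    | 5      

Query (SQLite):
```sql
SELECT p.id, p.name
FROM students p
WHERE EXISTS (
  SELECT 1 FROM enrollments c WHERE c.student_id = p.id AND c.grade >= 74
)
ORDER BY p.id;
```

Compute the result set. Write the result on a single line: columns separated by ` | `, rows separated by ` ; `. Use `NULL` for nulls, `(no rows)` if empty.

For each students row, check whether any enrollments with matching student_id has grade >= 74.
Keep rows where that is true.

6 | Omar ; 8 | Bob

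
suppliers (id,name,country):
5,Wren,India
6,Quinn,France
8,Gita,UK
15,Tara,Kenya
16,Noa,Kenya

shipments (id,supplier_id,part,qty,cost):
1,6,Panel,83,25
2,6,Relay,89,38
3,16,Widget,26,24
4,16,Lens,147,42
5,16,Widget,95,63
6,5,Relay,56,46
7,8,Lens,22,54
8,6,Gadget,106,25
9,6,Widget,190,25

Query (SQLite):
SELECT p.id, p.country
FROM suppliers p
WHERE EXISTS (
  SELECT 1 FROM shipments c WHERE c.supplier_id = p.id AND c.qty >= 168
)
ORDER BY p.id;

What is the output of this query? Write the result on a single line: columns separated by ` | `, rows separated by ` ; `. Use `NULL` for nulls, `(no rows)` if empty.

For each suppliers row, check whether any shipments with matching supplier_id has qty >= 168.
Keep rows where that is true.

6 | France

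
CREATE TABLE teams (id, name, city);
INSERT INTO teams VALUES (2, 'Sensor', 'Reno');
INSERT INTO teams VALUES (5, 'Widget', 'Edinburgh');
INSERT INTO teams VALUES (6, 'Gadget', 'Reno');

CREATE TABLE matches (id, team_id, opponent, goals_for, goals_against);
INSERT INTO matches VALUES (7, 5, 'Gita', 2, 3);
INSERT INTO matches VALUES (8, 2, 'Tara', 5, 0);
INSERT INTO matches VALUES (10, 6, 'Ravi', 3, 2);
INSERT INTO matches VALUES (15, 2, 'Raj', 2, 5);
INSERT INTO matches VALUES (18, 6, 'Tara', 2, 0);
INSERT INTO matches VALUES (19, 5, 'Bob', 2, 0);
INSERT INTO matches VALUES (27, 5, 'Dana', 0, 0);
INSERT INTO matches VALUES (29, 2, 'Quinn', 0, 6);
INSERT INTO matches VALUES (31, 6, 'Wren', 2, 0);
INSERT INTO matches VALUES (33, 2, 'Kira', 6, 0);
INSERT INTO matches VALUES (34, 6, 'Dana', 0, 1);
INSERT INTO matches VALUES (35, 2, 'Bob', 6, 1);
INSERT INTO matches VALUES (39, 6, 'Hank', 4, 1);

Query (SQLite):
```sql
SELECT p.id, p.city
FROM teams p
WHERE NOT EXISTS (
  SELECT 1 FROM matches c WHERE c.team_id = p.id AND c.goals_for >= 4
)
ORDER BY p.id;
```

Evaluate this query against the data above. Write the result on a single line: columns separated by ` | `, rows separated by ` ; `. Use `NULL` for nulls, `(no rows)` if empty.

For each teams row, check whether any matches with matching team_id has goals_for >= 4.
Keep rows where that is false.

5 | Edinburgh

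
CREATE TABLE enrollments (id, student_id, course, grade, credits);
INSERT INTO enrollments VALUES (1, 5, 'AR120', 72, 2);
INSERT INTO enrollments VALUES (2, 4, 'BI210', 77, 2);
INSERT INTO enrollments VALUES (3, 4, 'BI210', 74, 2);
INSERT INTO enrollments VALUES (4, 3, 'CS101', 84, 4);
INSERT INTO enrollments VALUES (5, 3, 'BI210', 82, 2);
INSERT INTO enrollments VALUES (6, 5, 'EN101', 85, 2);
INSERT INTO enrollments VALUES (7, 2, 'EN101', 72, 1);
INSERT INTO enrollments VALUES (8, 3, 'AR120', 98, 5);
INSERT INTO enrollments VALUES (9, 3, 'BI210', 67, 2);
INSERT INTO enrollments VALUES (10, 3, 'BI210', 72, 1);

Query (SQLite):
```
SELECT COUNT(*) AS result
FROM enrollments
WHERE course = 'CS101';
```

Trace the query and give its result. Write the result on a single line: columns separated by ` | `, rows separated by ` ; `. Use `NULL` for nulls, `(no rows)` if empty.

1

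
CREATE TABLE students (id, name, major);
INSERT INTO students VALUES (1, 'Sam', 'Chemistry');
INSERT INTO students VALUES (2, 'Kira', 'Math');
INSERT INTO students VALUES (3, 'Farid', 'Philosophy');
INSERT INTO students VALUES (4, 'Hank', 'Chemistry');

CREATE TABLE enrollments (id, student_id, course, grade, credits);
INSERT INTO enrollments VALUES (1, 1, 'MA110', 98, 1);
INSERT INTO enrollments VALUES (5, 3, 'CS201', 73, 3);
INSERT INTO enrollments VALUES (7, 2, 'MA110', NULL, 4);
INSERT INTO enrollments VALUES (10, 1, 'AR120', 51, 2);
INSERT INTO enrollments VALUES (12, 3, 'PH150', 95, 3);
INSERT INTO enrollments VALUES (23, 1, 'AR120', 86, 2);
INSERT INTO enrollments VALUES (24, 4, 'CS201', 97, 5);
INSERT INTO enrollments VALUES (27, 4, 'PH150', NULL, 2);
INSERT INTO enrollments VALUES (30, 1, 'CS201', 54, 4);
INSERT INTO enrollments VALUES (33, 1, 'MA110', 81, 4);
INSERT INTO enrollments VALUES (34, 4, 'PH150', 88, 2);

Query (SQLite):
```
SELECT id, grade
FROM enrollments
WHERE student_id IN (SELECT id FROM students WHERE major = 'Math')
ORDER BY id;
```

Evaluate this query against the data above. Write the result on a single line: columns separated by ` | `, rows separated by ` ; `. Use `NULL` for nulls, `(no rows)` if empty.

Inner query: students.id where major = 'Math'.
Outer: keep enrollments rows whose student_id is in that set.
Inner query → {2}

7 | NULL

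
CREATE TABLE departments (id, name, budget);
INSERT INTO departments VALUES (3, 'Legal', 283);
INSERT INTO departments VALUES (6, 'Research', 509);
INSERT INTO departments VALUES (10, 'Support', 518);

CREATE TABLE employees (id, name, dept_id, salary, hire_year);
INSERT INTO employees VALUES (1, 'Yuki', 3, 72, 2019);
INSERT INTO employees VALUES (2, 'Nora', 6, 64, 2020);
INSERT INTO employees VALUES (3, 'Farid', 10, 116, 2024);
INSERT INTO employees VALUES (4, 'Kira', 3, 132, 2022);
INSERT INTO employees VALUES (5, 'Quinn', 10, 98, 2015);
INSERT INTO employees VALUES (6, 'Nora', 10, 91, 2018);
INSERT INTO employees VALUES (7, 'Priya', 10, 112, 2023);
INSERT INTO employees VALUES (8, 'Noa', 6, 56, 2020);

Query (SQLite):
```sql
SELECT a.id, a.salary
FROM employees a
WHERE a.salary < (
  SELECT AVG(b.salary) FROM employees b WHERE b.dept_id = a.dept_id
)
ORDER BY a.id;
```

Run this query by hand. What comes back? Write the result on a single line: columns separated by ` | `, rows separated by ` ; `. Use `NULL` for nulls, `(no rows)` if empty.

1 | 72 ; 5 | 98 ; 6 | 91 ; 8 | 56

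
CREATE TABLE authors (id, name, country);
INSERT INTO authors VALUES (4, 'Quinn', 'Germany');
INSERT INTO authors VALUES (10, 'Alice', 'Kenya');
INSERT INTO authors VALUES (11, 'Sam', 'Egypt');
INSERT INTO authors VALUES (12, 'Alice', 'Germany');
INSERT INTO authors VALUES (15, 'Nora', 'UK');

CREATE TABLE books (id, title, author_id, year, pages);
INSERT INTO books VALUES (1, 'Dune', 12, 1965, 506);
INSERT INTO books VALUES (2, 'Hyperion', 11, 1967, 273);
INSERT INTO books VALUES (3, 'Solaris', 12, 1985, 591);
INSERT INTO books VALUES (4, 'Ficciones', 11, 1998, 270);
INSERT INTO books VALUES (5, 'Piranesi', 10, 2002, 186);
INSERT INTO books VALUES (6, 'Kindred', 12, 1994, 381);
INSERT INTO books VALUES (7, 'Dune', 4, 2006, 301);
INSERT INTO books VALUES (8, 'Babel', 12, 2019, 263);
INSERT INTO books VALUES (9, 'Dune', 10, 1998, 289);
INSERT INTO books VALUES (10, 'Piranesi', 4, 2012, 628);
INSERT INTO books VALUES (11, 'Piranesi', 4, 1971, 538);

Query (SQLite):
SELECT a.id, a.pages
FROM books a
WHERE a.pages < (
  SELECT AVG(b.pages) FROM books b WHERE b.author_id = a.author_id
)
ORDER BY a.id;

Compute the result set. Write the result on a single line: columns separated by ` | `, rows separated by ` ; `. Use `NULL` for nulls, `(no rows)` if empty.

4 | 270 ; 5 | 186 ; 6 | 381 ; 7 | 301 ; 8 | 263

For each books row a, compute AVG(pages) over rows sharing a.author_id.
Keep row a if a.pages < that per-group AVG.
  author_id=4: AVG(pages) = 489.0
  author_id=10: AVG(pages) = 237.5
  author_id=11: AVG(pages) = 271.5
  author_id=12: AVG(pages) = 435.25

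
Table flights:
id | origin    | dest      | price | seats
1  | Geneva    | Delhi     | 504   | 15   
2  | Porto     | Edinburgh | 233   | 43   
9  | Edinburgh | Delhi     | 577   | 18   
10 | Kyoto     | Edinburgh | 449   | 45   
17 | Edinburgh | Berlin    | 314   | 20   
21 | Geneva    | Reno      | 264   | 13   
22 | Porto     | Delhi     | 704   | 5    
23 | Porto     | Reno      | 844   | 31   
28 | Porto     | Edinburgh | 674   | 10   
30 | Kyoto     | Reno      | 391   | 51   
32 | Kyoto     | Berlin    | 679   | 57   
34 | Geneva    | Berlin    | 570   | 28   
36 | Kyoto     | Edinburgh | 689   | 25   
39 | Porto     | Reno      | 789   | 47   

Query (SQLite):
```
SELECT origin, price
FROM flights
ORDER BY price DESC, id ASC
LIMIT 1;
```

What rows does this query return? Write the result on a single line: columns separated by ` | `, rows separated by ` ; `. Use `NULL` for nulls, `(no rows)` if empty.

Porto | 844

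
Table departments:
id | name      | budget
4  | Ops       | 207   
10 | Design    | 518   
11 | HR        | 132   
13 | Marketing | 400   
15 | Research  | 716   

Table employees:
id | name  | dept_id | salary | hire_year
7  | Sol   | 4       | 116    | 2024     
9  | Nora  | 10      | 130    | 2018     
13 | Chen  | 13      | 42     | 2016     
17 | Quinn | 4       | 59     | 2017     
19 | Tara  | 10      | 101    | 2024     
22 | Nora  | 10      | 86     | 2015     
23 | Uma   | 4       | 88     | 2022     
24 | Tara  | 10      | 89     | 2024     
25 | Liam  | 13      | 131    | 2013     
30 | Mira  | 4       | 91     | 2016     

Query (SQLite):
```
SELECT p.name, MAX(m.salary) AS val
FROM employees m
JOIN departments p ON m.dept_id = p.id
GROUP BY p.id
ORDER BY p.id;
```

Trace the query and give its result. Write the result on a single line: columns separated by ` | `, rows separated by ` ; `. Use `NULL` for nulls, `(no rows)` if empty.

Ops | 116 ; Design | 130 ; Marketing | 131

Join each employees row to its departments via dept_id.
Group joined rows by departments.id; compute MAX(m.salary) per group.
  4: ids {7, 17, 23, 30} → MAX(m.salary)=116
  10: ids {9, 19, 22, 24} → MAX(m.salary)=130
  13: ids {13, 25} → MAX(m.salary)=131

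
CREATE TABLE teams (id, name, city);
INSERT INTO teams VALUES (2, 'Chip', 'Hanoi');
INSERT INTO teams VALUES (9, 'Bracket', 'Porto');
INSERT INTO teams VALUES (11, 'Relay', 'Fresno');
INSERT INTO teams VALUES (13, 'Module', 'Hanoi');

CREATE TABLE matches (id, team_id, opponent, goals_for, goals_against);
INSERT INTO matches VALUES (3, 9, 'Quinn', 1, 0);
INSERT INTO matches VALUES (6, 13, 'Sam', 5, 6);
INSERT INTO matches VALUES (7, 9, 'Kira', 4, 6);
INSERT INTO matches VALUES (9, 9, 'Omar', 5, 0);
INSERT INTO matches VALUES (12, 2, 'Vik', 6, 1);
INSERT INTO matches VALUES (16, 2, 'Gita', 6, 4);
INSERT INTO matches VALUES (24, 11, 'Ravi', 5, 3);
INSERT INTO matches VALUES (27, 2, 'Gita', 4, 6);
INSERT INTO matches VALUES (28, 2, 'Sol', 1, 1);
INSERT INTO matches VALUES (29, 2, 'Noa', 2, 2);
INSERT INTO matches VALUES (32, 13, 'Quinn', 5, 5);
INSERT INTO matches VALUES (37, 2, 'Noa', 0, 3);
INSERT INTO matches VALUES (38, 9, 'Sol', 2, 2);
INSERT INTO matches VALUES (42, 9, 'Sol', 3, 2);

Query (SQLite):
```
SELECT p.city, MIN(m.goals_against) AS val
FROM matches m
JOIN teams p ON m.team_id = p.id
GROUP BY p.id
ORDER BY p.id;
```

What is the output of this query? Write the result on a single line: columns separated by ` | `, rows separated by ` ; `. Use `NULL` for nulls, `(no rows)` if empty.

Join each matches row to its teams via team_id.
Group joined rows by teams.id; compute MIN(m.goals_against) per group.
  2: ids {12, 16, 27, 28, 29, 37} → MIN(m.goals_against)=1
  9: ids {3, 7, 9, 38, 42} → MIN(m.goals_against)=0
  11: ids {24} → MIN(m.goals_against)=3
  13: ids {6, 32} → MIN(m.goals_against)=5

Hanoi | 1 ; Porto | 0 ; Fresno | 3 ; Hanoi | 5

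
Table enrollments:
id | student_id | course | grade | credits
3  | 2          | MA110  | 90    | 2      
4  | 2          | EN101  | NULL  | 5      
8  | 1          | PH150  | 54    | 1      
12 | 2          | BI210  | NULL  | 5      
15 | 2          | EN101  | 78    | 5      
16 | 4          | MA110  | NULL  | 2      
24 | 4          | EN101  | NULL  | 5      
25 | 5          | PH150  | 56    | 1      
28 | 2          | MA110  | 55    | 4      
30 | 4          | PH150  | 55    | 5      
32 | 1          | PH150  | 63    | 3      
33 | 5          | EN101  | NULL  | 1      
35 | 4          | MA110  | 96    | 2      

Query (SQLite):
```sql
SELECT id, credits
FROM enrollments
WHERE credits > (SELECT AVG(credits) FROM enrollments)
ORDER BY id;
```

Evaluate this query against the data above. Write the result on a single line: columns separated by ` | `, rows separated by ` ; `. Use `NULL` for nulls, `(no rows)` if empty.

4 | 5 ; 12 | 5 ; 15 | 5 ; 24 | 5 ; 28 | 4 ; 30 | 5

Scalar subquery: AVG(credits) over all enrollments rows = 3.153846 (≈; comparison uses full precision).
Keep rows where credits > that value.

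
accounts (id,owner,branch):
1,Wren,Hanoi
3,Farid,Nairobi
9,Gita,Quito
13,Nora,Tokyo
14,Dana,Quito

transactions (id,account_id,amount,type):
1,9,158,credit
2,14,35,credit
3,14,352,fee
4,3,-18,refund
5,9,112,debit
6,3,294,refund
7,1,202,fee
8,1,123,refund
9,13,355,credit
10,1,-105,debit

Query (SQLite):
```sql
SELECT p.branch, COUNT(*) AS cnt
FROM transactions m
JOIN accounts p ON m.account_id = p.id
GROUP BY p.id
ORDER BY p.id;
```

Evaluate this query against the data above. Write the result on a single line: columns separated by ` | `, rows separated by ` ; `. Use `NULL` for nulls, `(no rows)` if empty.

Hanoi | 3 ; Nairobi | 2 ; Quito | 2 ; Tokyo | 1 ; Quito | 2

Join each transactions row to its accounts via account_id.
Group joined rows by accounts.id; compute COUNT(*) per group.
  1: ids {7, 8, 10} → COUNT(*)=3
  3: ids {4, 6} → COUNT(*)=2
  9: ids {1, 5} → COUNT(*)=2
  13: ids {9} → COUNT(*)=1
  14: ids {2, 3} → COUNT(*)=2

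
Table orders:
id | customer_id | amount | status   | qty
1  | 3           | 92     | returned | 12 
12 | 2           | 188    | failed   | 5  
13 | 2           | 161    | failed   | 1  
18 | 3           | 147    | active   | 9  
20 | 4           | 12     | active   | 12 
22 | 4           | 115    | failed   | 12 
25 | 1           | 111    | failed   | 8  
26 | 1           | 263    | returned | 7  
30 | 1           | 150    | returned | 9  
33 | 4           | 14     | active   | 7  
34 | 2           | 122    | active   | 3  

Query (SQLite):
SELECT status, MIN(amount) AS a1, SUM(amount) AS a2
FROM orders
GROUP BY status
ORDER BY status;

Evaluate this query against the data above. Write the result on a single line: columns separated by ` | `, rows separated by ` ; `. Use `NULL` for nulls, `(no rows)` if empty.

active | 12 | 295 ; failed | 111 | 575 ; returned | 92 | 505

Group orders by status.
Per group compute: MIN(amount), SUM(amount).
  active: ids {18, 20, 33, 34} → MIN(amount)=12, SUM(amount)=295
  failed: ids {12, 13, 22, 25} → MIN(amount)=111, SUM(amount)=575
  returned: ids {1, 26, 30} → MIN(amount)=92, SUM(amount)=505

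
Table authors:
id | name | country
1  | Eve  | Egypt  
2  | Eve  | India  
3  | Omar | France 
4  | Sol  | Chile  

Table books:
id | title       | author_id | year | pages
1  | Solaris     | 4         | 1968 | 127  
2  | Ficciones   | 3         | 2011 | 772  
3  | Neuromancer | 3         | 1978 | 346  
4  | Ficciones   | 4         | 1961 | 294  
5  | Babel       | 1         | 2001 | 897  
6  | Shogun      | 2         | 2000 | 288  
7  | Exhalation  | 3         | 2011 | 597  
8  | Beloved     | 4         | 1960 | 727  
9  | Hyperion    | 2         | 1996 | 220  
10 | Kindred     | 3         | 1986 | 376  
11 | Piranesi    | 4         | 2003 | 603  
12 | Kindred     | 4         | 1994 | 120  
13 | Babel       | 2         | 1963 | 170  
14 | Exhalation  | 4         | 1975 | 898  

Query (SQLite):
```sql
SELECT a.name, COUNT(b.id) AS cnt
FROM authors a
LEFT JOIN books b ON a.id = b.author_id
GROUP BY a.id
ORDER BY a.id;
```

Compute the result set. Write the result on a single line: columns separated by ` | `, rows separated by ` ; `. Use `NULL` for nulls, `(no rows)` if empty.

Eve | 1 ; Eve | 3 ; Omar | 4 ; Sol | 6

LEFT JOIN keeps every authors row; unmatched ones get NULL for books columns.
Group by authors.id and compute COUNT(b.id). COUNT(col) of an all-NULL group is 0.
  1: ids {5} → COUNT(b.id)=1
  2: ids {6, 9, 13} → COUNT(b.id)=3
  3: ids {2, 3, 7, 10} → COUNT(b.id)=4
  4: ids {1, 4, 8, 11, 12, 14} → COUNT(b.id)=6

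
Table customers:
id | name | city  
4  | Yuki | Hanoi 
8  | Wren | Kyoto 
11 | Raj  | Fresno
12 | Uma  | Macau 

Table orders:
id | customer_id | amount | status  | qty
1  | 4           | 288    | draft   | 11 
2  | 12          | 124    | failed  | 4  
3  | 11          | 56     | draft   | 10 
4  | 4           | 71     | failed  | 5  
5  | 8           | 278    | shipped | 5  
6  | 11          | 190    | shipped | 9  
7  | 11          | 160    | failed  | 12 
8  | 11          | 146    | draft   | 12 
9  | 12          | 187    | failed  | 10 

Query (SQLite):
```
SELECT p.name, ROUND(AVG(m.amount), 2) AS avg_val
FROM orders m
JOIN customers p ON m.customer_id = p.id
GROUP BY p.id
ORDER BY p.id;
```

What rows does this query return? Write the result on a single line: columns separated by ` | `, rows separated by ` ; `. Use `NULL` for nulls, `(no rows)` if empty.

Yuki | 179.5 ; Wren | 278 ; Raj | 138 ; Uma | 155.5

Join each orders row to its customers via customer_id.
Group joined rows by customers.id; compute ROUND(AVG(m.amount), 2) per group.
  4: ids {1, 4} → ROUND(AVG(m.amount), 2)=179.5
  8: ids {5} → ROUND(AVG(m.amount), 2)=278
  11: ids {3, 6, 7, 8} → ROUND(AVG(m.amount), 2)=138
  12: ids {2, 9} → ROUND(AVG(m.amount), 2)=155.5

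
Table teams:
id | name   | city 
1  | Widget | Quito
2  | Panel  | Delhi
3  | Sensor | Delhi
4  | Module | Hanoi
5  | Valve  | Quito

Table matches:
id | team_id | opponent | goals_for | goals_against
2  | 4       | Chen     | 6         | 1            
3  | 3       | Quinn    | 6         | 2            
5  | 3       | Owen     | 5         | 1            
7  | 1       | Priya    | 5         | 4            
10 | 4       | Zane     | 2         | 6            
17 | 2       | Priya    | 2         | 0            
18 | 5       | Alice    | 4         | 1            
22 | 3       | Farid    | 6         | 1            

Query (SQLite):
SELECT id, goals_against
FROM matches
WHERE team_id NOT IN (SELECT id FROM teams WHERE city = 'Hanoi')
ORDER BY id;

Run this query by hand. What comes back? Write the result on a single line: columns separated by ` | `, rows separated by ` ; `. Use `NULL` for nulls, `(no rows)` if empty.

3 | 2 ; 5 | 1 ; 7 | 4 ; 17 | 0 ; 18 | 1 ; 22 | 1

Inner query: teams.id where city = 'Hanoi'.
Outer: keep matches rows whose team_id is not in that set.
Inner query → {4}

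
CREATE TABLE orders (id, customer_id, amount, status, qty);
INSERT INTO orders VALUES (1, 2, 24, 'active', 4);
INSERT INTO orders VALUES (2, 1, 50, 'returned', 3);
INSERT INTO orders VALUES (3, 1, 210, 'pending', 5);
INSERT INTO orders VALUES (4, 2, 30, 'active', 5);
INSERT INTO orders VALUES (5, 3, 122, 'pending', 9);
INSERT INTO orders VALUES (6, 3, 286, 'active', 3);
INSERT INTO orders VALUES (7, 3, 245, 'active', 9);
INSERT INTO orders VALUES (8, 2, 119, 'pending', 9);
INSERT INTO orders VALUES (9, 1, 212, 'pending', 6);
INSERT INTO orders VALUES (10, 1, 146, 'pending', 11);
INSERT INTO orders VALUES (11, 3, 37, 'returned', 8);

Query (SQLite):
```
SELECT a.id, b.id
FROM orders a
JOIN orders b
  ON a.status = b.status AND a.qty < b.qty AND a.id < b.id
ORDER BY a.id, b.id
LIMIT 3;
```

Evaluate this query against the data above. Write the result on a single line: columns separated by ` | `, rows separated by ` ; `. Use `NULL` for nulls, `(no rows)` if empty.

Pairs (a,b) with same status, a.qty < b.qty, a.id < b.id.
status groups: active:{1,4,6,7} pending:{3,5,8,9,10} returned:{2,11}
Ordered by (a.id, b.id); first 3.

1 | 4 ; 1 | 7 ; 2 | 11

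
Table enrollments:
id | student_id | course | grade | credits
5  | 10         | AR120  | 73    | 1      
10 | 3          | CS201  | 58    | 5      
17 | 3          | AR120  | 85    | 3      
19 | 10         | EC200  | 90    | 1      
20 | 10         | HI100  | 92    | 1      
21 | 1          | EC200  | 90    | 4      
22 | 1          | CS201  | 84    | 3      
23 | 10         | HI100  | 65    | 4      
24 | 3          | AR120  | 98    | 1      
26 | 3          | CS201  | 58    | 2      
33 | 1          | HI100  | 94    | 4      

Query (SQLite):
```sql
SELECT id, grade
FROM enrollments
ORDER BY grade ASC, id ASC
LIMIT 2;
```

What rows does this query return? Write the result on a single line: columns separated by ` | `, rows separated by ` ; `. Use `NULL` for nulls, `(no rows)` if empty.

10 | 58 ; 26 | 58

Sort by grade asc, tiebreak id asc: (58, id=10), (58, id=26), (65, id=23), (73, id=5), (84, id=22) …. Take first 2.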